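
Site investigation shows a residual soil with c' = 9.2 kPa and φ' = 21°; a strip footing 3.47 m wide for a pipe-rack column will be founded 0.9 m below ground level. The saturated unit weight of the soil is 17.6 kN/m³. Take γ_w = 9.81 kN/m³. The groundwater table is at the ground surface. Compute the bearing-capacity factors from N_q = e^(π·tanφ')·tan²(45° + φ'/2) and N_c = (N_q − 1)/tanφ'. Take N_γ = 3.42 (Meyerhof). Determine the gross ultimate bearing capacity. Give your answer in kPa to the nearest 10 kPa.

q_ult ≈ 240 kPa

tan21° = 0.3839, so N_q = e^(π×0.3839)·tan²(55.5°) = 3.34 × 2.117 = 7.07.
N_c = (7.07 − 1)/tan21° = 15.81.
With the water table at the surface the whole profile is submerged: γ' = 17.6 − 9.81 = 7.79 kN/m³, so q = γ'·D_f = 7.011 kPa; the same γ' applies in the ½γBN_γ term.
q_ult = c·N_c + q·N_q + 0.5·γ·B·N_γ
     = 9.2 × 15.815 + 7.011 × 7.0708 + 0.5 × 7.79 × 3.47 × 3.42
     = 145.5 + 49.573 + 46.224 = 241.29 kPa.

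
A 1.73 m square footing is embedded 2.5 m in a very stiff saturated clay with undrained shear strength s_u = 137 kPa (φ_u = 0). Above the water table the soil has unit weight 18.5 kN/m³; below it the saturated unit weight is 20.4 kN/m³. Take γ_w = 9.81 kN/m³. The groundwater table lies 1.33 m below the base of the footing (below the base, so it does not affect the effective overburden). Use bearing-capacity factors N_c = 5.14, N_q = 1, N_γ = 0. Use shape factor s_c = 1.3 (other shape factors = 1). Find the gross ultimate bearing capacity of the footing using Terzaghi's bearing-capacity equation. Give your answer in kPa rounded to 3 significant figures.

q_ult ≈ 962 kPa

Effective surcharge at the founding depth q = γ·D_f = 18.5 × 2.5 = 46.25 kPa.
q_ult = c·N_c·s_c + q·N_q
     = 137 × 5.14 × 1.3 + 46.25 × 1
     = 915.43 + 46.25 = 961.68 kPa.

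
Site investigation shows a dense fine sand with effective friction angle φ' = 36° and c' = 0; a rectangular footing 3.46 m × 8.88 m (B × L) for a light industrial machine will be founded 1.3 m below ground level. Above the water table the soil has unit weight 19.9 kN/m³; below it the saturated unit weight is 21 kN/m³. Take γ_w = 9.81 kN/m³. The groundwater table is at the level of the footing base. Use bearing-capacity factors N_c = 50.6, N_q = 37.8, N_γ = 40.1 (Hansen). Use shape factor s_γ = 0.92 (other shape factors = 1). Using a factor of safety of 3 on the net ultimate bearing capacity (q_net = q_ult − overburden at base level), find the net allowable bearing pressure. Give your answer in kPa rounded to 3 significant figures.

q_all(net) ≈ 555 kPa

Effective surcharge at the founding depth q = γ·D_f = 19.9 × 1.3 = 25.87 kPa.
The water table coincides with the base, so in the self-weight term γ → γ' = 11.19 kN/m³.
q_ult = q·N_q + 0.5·γ·B·N_γ·s_γ
     = 25.87 × 37.8 + 0.5 × 11.19 × 3.46 × 40.1 × 0.92
     = 977.89 + 714.18 = 1692.1 kPa.
q_net = 1692.1 − 25.87 = 1666.2 kPa.
q_all(net) = 1666.2 / 3 = 555.4 kPa.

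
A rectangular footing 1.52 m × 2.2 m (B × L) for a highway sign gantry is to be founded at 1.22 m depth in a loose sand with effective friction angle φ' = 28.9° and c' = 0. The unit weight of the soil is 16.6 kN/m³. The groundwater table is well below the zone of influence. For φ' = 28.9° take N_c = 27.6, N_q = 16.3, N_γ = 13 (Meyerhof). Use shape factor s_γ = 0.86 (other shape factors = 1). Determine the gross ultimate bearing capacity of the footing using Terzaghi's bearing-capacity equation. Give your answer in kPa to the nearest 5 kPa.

q_ult ≈ 470 kPa

Effective surcharge at the founding depth q = γ·D_f = 16.6 × 1.22 = 20.252 kPa.
q_ult = q·N_q + 0.5·γ·B·N_γ·s_γ
     = 20.252 × 16.3 + 0.5 × 16.6 × 1.52 × 13 × 0.86
     = 330.11 + 141.05 = 471.15 kPa.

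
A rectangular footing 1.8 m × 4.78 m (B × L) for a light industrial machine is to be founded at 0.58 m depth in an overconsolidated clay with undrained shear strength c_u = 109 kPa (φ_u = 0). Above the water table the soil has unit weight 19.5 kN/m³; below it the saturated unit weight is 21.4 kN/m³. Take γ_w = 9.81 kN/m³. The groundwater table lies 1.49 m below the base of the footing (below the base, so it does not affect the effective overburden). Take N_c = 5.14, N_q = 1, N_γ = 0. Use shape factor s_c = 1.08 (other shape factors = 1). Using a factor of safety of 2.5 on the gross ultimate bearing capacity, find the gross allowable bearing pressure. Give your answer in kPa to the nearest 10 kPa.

q_all ≈ 250 kPa

Overburden at base level: q = 19.5 × 0.58 = 11.31 kPa.
Cohesion term c·N_c·s_c = 109 × 5.14 × 1.08 = 605.08 kPa; surcharge term q·N_q = 11.31 × 1 = 11.31 kPa.
q_ult = 605.08 + 11.31 = 616.39 kPa.
q_all = 616.39 / 2.5 = 246.56 kPa.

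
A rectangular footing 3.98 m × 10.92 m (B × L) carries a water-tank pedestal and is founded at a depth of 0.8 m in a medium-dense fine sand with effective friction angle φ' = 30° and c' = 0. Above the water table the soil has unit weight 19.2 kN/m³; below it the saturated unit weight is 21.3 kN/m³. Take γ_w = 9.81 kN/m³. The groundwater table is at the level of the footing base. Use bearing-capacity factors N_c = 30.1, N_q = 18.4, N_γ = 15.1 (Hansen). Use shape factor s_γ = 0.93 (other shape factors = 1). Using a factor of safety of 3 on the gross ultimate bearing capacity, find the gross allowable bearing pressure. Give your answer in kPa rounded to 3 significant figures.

q_all ≈ 201 kPa

q = γ·D_f = 19.2 × 0.8 = 15.36 kPa.
For the ½γBN_γ term take γ' = 21.3 − 9.81 = 11.49 kN/m³ (soil below base is submerged).
q·N_q = 15.36 × 18.4 = 282.62 kPa
0.5·γ·B·N_γ·s_γ = 0.5 × 11.49 × 3.98 × 15.1 × 0.93 = 321.09 kPa
q_ult = 282.62 + 321.09 = 603.72 kPa.
q_all = 603.72 / 3 = 201.24 kPa.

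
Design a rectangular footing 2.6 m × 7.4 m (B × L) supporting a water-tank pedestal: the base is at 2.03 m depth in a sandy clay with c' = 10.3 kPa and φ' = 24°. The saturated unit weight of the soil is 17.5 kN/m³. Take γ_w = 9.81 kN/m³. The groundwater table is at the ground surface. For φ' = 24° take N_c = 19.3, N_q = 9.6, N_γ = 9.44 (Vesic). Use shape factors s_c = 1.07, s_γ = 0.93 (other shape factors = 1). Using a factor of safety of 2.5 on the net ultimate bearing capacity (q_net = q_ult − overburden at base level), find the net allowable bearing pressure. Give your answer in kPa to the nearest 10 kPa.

q_all(net) ≈ 170 kPa

With the water table at the surface the whole profile is submerged: γ' = 17.5 − 9.81 = 7.69 kN/m³, so q = γ'·D_f = 15.611 kPa; the same γ' applies in the ½γBN_γ term.
q_ult = c·N_c·s_c + q·N_q + 0.5·γ·B·N_γ·s_γ
     = 10.3 × 19.3 × 1.07 + 15.611 × 9.6 + 0.5 × 7.69 × 2.6 × 9.44 × 0.93
     = 212.71 + 149.86 + 87.766 = 450.33 kPa.
q_net = 450.33 − 15.611 = 434.72 kPa.
q_all(net) = 434.72 / 2.5 = 173.89 kPa.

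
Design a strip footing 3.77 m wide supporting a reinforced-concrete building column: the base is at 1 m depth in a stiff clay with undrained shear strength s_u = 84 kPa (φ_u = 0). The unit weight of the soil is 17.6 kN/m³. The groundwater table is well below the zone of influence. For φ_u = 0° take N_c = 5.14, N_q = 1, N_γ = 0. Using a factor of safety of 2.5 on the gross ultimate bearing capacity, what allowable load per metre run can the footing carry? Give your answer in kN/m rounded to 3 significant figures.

≈ 678 kN/m

Effective surcharge at the founding depth q = γ·D_f = 17.6 × 1 = 17.6 kPa.
q_ult = c·N_c + q·N_q
     = 84 × 5.14 + 17.6 × 1
     = 431.76 + 17.6 = 449.36 kPa.
Gross allowable pressure q_all = 449.36 / 2.5 = 179.74 kPa.
Allowable wall load = q_all × B = 179.74 × 3.77 = 677.63 kN per metre run.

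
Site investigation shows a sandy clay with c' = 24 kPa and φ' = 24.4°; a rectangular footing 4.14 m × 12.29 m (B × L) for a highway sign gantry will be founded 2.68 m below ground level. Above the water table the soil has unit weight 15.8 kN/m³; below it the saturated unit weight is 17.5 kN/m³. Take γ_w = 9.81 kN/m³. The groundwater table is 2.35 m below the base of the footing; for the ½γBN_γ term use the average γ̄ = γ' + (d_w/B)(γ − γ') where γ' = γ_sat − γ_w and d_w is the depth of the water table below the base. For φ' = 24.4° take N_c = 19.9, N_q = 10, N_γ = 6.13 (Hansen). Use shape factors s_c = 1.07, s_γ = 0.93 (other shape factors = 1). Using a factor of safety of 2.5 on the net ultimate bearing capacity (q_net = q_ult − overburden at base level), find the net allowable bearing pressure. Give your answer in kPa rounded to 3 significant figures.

q = γ·D_f = 15.8 × 2.68 = 42.344 kPa.
γ' = 7.69 kN/m³; averaging over the depth B below the base, γ̄ = γ' + (d_w/B)(γ − γ') = 12.294 kN/m³.
c·N_c·s_c = 24 × 19.9 × 1.07 = 511.03 kPa
q·N_q = 42.344 × 10 = 423.44 kPa
0.5·γ·B·N_γ·s_γ = 0.5 × 12.294 × 4.14 × 6.13 × 0.93 = 145.07 kPa
q_ult = 511.03 + 423.44 + 145.07 = 1079.5 kPa.
q_net = 1079.5 − 42.344 = 1037.2 kPa.
q_all(net) = 1037.2 / 2.5 = 414.88 kPa.

q_all(net) ≈ 415 kPa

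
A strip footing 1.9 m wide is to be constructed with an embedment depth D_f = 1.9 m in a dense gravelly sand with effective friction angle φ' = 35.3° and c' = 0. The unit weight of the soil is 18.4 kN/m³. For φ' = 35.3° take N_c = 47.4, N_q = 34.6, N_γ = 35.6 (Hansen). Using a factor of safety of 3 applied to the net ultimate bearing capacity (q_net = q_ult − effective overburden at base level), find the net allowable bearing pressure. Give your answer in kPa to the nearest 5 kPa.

q_all(net) ≈ 600 kPa

q = γ·D_f = 18.4 × 1.9 = 34.96 kPa.
q·N_q = 34.96 × 34.6 = 1209.6 kPa
0.5·γ·B·N_γ = 0.5 × 18.4 × 1.9 × 35.6 = 622.29 kPa
q_ult = 1209.6 + 622.29 = 1831.9 kPa.
Net ultimate: q_net = 1831.9 − 34.96 = 1796.9 kPa.
q_all(net) = 1796.9 / 3 = 598.98 kPa.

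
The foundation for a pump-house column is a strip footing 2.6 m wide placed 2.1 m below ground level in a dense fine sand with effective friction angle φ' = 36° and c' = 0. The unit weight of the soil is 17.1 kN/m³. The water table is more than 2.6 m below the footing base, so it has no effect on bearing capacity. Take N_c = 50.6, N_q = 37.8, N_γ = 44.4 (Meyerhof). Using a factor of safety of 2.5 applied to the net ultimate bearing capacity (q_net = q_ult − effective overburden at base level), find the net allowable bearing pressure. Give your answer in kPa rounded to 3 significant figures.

q_all(net) ≈ 923 kPa

Overburden at base level: q = 17.1 × 2.1 = 35.91 kPa.
Surcharge term q·N_q = 35.91 × 37.8 = 1357.4 kPa; self-weight term 0.5·γ·B·N_γ = 0.5 × 17.1 × 2.6 × 44.4 = 987.01 kPa.
q_ult = 1357.4 + 987.01 = 2344.4 kPa.
Net ultimate: q_net = 2344.4 − 35.91 = 2308.5 kPa.
q_all(net) = 2308.5 / 2.5 = 923.4 kPa.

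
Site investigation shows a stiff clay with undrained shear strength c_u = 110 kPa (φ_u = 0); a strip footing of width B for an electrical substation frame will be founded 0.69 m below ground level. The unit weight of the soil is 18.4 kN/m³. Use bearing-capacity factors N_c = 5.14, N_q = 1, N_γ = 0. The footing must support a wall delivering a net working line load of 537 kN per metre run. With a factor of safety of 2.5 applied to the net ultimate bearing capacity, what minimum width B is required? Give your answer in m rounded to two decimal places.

Effective surcharge at the founding depth q = γ·D_f = 18.4 × 0.69 = 12.696 kPa.
q_ult = c·N_c + q·N_q
     = 110 × 5.14 + 12.696 × 1
     = 565.4 + 12.696 = 578.1 kPa.
For φ = 0 the ½γBN_γ term vanishes, so q_ult is independent of B. q_net = 578.1 − 12.696 = 565.4 kPa; q_all(net) = 565.4/2.5 = 226.16 kPa.
Required width B = w / q_all(net) = 537 / 226.16 = 2.374 m.

B = 2.37 m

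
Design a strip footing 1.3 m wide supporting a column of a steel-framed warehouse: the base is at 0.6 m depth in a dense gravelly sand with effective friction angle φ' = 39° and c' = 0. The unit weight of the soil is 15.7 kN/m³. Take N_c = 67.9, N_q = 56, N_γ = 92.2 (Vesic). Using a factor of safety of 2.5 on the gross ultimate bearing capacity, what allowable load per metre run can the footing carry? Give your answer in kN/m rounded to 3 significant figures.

≈ 764 kN/m

Effective surcharge at the founding depth q = γ·D_f = 15.7 × 0.6 = 9.42 kPa.
q_ult = q·N_q + 0.5·γ·B·N_γ
     = 9.42 × 56 + 0.5 × 15.7 × 1.3 × 92.2
     = 527.52 + 940.9 = 1468.4 kPa.
Gross allowable pressure q_all = 1468.4 / 2.5 = 587.37 kPa.
Allowable wall load = q_all × B = 587.37 × 1.3 = 763.58 kN per metre run.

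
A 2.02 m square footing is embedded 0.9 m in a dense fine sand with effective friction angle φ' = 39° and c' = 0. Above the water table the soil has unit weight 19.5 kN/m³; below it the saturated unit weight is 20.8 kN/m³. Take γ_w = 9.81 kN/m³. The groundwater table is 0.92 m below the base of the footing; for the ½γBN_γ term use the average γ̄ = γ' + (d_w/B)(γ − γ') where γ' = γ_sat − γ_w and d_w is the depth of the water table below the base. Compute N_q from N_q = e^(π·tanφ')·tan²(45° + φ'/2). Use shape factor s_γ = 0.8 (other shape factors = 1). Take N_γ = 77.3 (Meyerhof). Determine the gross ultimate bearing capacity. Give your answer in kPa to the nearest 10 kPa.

q_ult ≈ 1910 kPa

tan39° = 0.8098, so N_q = e^(π×0.8098)·tan²(64.5°) = 12.731 × 4.395 = 55.96.
Overburden at base level: q = 19.5 × 0.9 = 17.55 kPa.
The water table is 0.92 m below the base (< B = 2.02 m), so the ½γBN_γ term uses γ̄ = γ' + (d_w/B)(γ − γ') = 10.99 + (0.92/2.02)(19.5 − 10.99) = 14.866 kN/m³.
Surcharge term q·N_q = 17.55 × 55.957 = 982.05 kPa; self-weight term 0.5·γ·B·N_γ·s_γ = 0.5 × 14.866 × 2.02 × 77.3 × 0.8 = 928.5 kPa.
q_ult = 982.05 + 928.5 = 1910.6 kPa.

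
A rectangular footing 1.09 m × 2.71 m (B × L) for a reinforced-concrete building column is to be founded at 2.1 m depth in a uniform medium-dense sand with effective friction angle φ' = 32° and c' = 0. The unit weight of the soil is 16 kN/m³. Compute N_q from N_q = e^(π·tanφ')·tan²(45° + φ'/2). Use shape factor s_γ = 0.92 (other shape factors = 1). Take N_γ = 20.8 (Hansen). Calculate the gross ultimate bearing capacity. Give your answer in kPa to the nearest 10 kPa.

tan32° = 0.6249, so N_q = e^(π×0.6249)·tan²(61°) = 7.121 × 3.255 = 23.18.
Effective surcharge at the founding depth q = γ·D_f = 16 × 2.1 = 33.6 kPa.
q_ult = q·N_q + 0.5·γ·B·N_γ·s_γ
     = 33.6 × 23.177 + 0.5 × 16 × 1.09 × 20.8 × 0.92
     = 778.74 + 166.87 = 945.61 kPa.

q_ult ≈ 950 kPa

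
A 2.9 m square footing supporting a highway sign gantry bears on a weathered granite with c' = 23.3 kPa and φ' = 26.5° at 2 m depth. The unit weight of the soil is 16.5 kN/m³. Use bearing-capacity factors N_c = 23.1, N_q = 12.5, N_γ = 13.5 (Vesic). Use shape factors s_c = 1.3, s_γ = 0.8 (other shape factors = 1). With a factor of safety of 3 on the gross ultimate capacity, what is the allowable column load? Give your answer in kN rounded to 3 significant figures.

P_all ≈ 3840 kN

Effective surcharge at the founding depth q = γ·D_f = 16.5 × 2 = 33 kPa.
q_ult = c·N_c·s_c + q·N_q + 0.5·γ·B·N_γ·s_γ
     = 23.3 × 23.1 × 1.3 + 33 × 12.5 + 0.5 × 16.5 × 2.9 × 13.5 × 0.8
     = 699.7 + 412.5 + 258.39 = 1370.6 kPa.
Gross allowable pressure q_all = 1370.6 / 3 = 456.86 kPa.
Footing area = 8.41 m², so allowable column load = 456.86 × 8.41 = 3842.2 kN.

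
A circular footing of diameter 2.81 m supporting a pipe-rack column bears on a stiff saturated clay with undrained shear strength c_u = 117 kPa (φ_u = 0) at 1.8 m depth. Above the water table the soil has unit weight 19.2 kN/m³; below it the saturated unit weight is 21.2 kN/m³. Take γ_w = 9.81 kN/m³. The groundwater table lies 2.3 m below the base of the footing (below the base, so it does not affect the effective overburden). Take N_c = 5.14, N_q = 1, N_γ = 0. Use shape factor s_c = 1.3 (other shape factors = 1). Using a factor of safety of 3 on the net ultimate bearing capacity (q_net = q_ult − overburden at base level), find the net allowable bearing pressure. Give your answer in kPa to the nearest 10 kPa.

Effective surcharge at the founding depth q = γ·D_f = 19.2 × 1.8 = 34.56 kPa.
q_ult = c·N_c·s_c + q·N_q
     = 117 × 5.14 × 1.3 + 34.56 × 1
     = 781.79 + 34.56 = 816.35 kPa.
q_net = 816.35 − 34.56 = 781.79 kPa.
q_all(net) = 781.79 / 3 = 260.6 kPa.

q_all(net) ≈ 260 kPa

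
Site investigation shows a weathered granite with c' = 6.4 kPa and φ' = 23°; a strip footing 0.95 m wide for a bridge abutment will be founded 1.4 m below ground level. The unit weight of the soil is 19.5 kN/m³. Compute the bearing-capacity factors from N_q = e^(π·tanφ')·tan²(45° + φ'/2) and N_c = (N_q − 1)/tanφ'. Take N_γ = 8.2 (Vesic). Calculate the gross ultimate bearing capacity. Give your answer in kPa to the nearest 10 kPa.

q_ult ≈ 430 kPa

tan23° = 0.4245, so N_q = e^(π×0.4245)·tan²(56.5°) = 3.794 × 2.283 = 8.66.
N_c = (8.66 − 1)/tan23° = 18.05.
q = γ·D_f = 19.5 × 1.4 = 27.3 kPa.
c·N_c = 6.4 × 18.049 = 115.51 kPa
q·N_q = 27.3 × 8.6612 = 236.45 kPa
0.5·γ·B·N_γ = 0.5 × 19.5 × 0.95 × 8.2 = 75.952 kPa
q_ult = 115.51 + 236.45 + 75.952 = 427.91 kPa.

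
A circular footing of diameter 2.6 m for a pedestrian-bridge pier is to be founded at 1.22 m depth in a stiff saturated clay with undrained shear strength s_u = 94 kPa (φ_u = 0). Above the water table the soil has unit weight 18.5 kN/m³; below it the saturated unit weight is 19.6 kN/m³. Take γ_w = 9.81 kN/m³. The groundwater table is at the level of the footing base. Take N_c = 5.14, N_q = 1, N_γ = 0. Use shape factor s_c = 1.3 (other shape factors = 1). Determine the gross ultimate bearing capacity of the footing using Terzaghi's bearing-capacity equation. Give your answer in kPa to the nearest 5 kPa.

q = γ·D_f = 18.5 × 1.22 = 22.57 kPa.
c·N_c·s_c = 94 × 5.14 × 1.3 = 628.11 kPa
q·N_q = 22.57 × 1 = 22.57 kPa
q_ult = 628.11 + 22.57 = 650.68 kPa.

q_ult ≈ 650 kPa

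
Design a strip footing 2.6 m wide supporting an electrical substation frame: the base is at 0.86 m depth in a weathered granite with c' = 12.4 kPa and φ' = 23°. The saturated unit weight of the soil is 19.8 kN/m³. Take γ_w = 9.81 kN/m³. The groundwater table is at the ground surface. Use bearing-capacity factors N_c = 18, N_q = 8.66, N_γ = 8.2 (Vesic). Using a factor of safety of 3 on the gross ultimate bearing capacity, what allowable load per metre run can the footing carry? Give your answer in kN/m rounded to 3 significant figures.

Water table at ground surface, so effective unit weight γ' = 19.8 − 9.81 = 9.99 kN/m³ is used throughout; overburden q = 9.99 × 0.86 = 8.5914 kPa; the same γ' applies in the ½γBN_γ term.
Cohesion term c·N_c = 12.4 × 18 = 223.2 kPa; surcharge term q·N_q = 8.5914 × 8.66 = 74.402 kPa; self-weight term 0.5·γ·B·N_γ = 0.5 × 9.99 × 2.6 × 8.2 = 106.49 kPa.
q_ult = 223.2 + 74.402 + 106.49 = 404.09 kPa.
Gross allowable pressure q_all = 404.09 / 3 = 134.7 kPa.
Allowable wall load = q_all × B = 134.7 × 2.6 = 350.22 kN per metre run.

≈ 350 kN/m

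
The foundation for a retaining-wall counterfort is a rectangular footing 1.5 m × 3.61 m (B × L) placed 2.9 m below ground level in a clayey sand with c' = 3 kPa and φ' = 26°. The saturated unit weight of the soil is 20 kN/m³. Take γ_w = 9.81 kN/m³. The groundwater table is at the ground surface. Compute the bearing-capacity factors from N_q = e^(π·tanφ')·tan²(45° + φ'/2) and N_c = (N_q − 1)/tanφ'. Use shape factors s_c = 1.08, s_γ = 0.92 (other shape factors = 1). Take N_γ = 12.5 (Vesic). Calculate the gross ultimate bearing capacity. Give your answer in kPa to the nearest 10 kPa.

q_ult ≈ 510 kPa

tan26° = 0.4877, so N_q = e^(π×0.4877)·tan²(58°) = 4.629 × 2.561 = 11.85.
N_c = (11.85 − 1)/tan26° = 22.25.
γ' = 20 − 9.81 = 10.19 kN/m³ (submerged throughout). q = 10.19 × 2.9 = 29.551 kPa; the same γ' applies in the ½γBN_γ term.
c·N_c·s_c = 3 × 22.254 × 1.08 = 72.104 kPa
q·N_q = 29.551 × 11.854 = 350.3 kPa
0.5·γ·B·N_γ·s_γ = 0.5 × 10.19 × 1.5 × 12.5 × 0.92 = 87.889 kPa
q_ult = 72.104 + 350.3 + 87.889 = 510.3 kPa.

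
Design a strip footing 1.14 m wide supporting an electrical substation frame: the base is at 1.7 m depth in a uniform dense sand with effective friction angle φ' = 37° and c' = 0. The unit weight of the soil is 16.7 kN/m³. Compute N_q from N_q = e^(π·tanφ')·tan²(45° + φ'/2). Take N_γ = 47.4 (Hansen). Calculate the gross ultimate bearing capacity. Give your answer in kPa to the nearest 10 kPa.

tan37° = 0.7536, so N_q = e^(π×0.7536)·tan²(63.5°) = 10.669 × 4.023 = 42.92.
q = γ·D_f = 16.7 × 1.7 = 28.39 kPa.
q·N_q = 28.39 × 42.92 = 1218.5 kPa
0.5·γ·B·N_γ = 0.5 × 16.7 × 1.14 × 47.4 = 451.2 kPa
q_ult = 1218.5 + 451.2 = 1669.7 kPa.

q_ult ≈ 1670 kPa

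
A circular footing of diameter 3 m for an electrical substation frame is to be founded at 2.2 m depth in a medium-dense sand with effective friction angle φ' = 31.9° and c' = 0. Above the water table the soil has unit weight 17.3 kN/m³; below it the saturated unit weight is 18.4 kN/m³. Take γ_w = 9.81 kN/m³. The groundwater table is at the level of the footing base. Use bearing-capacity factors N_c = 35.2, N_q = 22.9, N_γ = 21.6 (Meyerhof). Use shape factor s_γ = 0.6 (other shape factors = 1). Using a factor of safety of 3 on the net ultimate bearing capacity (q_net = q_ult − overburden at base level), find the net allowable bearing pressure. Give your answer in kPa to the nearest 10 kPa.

Effective surcharge at the founding depth q = γ·D_f = 17.3 × 2.2 = 38.06 kPa.
The water table coincides with the base, so in the self-weight term γ → γ' = 8.59 kN/m³.
q_ult = q·N_q + 0.5·γ·B·N_γ·s_γ
     = 38.06 × 22.9 + 0.5 × 8.59 × 3 × 21.6 × 0.6
     = 871.57 + 166.99 = 1038.6 kPa.
q_net = 1038.6 − 38.06 = 1000.5 kPa.
q_all(net) = 1000.5 / 3 = 333.5 kPa.

q_all(net) ≈ 330 kPa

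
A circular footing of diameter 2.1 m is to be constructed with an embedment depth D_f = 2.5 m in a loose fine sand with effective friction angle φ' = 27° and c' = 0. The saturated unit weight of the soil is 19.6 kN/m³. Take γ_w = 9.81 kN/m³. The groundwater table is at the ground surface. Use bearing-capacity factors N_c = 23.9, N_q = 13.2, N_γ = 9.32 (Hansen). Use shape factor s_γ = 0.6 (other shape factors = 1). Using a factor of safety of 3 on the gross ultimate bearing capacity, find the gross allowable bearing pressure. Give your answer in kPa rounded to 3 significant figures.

Water table at ground surface, so effective unit weight γ' = 19.6 − 9.81 = 9.79 kN/m³ is used throughout; overburden q = 9.79 × 2.5 = 24.475 kPa; the same γ' applies in the ½γBN_γ term.
Surcharge term q·N_q = 24.475 × 13.2 = 323.07 kPa; self-weight term 0.5·γ·B·N_γ·s_γ = 0.5 × 9.79 × 2.1 × 9.32 × 0.6 = 57.483 kPa.
q_ult = 323.07 + 57.483 = 380.55 kPa.
q_all = 380.55 / 3 = 126.85 kPa.

q_all ≈ 127 kPa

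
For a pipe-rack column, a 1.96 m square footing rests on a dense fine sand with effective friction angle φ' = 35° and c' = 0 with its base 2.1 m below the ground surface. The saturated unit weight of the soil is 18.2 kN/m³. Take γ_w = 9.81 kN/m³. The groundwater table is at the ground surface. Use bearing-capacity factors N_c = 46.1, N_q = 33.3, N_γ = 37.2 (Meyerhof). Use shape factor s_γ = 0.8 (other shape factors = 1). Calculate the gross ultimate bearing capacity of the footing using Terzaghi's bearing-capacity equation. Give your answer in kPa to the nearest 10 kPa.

γ' = 18.2 − 9.81 = 8.39 kN/m³ (submerged throughout). q = 8.39 × 2.1 = 17.619 kPa; the same γ' applies in the ½γBN_γ term.
q·N_q = 17.619 × 33.3 = 586.71 kPa
0.5·γ·B·N_γ·s_γ = 0.5 × 8.39 × 1.96 × 37.2 × 0.8 = 244.69 kPa
q_ult = 586.71 + 244.69 = 831.41 kPa.

q_ult ≈ 830 kPa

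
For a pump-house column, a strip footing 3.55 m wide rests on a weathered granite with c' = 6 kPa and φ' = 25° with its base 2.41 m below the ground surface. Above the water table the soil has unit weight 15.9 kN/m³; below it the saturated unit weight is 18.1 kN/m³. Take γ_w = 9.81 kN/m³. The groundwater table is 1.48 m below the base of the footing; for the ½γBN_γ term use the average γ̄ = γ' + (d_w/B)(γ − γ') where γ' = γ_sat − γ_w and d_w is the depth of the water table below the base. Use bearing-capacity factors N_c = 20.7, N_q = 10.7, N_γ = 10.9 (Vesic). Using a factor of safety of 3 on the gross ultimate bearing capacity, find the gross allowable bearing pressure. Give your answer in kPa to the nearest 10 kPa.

q_all ≈ 250 kPa

Overburden at base level: q = 15.9 × 2.41 = 38.319 kPa.
The water table is 1.48 m below the base (< B = 3.55 m), so the ½γBN_γ term uses γ̄ = γ' + (d_w/B)(γ − γ') = 8.29 + (1.48/3.55)(15.9 − 8.29) = 11.463 kN/m³.
Cohesion term c·N_c = 6 × 20.7 = 124.2 kPa; surcharge term q·N_q = 38.319 × 10.7 = 410.01 kPa; self-weight term 0.5·γ·B·N_γ = 0.5 × 11.463 × 3.55 × 10.9 = 221.77 kPa.
q_ult = 124.2 + 410.01 + 221.77 = 755.99 kPa.
q_all = 755.99 / 3 = 252 kPa.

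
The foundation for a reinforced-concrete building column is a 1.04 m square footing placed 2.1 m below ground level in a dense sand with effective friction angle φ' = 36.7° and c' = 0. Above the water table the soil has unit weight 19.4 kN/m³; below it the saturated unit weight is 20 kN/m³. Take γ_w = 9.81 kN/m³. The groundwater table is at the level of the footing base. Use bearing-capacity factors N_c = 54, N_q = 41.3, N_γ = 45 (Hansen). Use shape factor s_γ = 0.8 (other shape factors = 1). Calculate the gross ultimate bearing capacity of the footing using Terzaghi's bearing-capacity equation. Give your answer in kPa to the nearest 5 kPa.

Overburden at base level: q = 19.4 × 2.1 = 40.74 kPa.
Below the base the soil is submerged, so the ½γBN_γ term uses γ' = 20 − 9.81 = 10.19 kN/m³.
Surcharge term q·N_q = 40.74 × 41.3 = 1682.6 kPa; self-weight term 0.5·γ·B·N_γ·s_γ = 0.5 × 10.19 × 1.04 × 45 × 0.8 = 190.76 kPa.
q_ult = 1682.6 + 190.76 = 1873.3 kPa.

q_ult ≈ 1875 kPa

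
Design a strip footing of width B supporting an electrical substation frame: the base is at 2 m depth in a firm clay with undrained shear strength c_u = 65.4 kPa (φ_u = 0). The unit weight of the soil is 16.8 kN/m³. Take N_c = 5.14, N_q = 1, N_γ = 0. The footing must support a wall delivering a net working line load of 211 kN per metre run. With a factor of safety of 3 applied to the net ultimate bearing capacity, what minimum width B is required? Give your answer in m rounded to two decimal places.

q = γ·D_f = 16.8 × 2 = 33.6 kPa.
c·N_c = 65.4 × 5.14 = 336.16 kPa
q·N_q = 33.6 × 1 = 33.6 kPa
q_ult = 336.16 + 33.6 = 369.76 kPa.
For φ = 0 the ½γBN_γ term vanishes, so q_ult is independent of B. q_net = 369.76 − 33.6 = 336.16 kPa; q_all(net) = 336.16/3 = 112.05 kPa.
Required width B = w / q_all(net) = 211 / 112.05 = 1.883 m.

B = 1.88 m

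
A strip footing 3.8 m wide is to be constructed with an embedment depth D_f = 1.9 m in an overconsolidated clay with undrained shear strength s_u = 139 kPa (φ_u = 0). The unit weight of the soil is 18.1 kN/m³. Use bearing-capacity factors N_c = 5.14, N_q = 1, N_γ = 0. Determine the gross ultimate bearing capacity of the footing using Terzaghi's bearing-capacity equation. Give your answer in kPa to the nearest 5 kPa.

q_ult ≈ 750 kPa

Effective surcharge at the founding depth q = γ·D_f = 18.1 × 1.9 = 34.39 kPa.
q_ult = c·N_c + q·N_q
     = 139 × 5.14 + 34.39 × 1
     = 714.46 + 34.39 = 748.85 kPa.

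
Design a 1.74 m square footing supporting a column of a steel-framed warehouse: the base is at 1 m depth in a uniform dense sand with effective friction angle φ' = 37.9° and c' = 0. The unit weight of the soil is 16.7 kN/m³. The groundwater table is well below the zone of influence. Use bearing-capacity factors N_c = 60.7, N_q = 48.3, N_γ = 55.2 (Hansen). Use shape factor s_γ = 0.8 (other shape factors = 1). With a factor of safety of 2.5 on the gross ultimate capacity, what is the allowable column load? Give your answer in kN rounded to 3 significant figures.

Effective surcharge at the founding depth q = γ·D_f = 16.7 × 1 = 16.7 kPa.
q_ult = q·N_q + 0.5·γ·B·N_γ·s_γ
     = 16.7 × 48.3 + 0.5 × 16.7 × 1.74 × 55.2 × 0.8
     = 806.61 + 641.6 = 1448.2 kPa.
Gross allowable pressure q_all = 1448.2 / 2.5 = 579.28 kPa.
Footing area = 3.0276 m², so allowable column load = 579.28 × 3.0276 = 1753.8 kN.

P_all ≈ 1750 kN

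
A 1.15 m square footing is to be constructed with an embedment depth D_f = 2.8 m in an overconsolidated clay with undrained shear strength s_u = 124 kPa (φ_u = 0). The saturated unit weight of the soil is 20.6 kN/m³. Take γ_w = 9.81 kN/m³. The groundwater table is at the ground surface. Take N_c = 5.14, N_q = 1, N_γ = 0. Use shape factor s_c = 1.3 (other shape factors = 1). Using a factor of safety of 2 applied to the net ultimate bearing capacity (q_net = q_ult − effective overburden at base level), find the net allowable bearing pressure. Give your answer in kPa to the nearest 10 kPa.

Water table at ground surface, so effective unit weight γ' = 20.6 − 9.81 = 10.79 kN/m³ is used throughout; overburden q = 10.79 × 2.8 = 30.212 kPa.
Cohesion term c·N_c·s_c = 124 × 5.14 × 1.3 = 828.57 kPa; surcharge term q·N_q = 30.212 × 1 = 30.212 kPa.
q_ult = 828.57 + 30.212 = 858.78 kPa.
Net ultimate: q_net = 858.78 − 30.212 = 828.57 kPa.
q_all(net) = 828.57 / 2 = 414.28 kPa.

q_all(net) ≈ 410 kPa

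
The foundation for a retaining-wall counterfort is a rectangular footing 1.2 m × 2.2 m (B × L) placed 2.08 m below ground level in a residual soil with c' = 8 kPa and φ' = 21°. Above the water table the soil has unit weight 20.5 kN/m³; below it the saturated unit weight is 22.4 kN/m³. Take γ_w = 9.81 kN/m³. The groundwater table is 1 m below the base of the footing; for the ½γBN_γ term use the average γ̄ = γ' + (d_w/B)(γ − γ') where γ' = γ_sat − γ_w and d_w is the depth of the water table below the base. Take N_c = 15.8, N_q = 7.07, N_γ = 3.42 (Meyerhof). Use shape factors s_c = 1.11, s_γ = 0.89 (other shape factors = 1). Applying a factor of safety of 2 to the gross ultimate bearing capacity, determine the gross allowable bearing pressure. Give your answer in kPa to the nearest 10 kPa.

q_all ≈ 240 kPa

Overburden at base level: q = 20.5 × 2.08 = 42.64 kPa.
The water table is 1 m below the base (< B = 1.2 m), so the ½γBN_γ term uses γ̄ = γ' + (d_w/B)(γ − γ') = 12.59 + (1/1.2)(20.5 − 12.59) = 19.182 kN/m³.
Cohesion term c·N_c·s_c = 8 × 15.8 × 1.11 = 140.3 kPa; surcharge term q·N_q = 42.64 × 7.07 = 301.46 kPa; self-weight term 0.5·γ·B·N_γ·s_γ = 0.5 × 19.182 × 1.2 × 3.42 × 0.89 = 35.031 kPa.
q_ult = 140.3 + 301.46 + 35.031 = 476.8 kPa.
q_all = q_ult / FS = 476.8 / 2 = 238.4 kPa.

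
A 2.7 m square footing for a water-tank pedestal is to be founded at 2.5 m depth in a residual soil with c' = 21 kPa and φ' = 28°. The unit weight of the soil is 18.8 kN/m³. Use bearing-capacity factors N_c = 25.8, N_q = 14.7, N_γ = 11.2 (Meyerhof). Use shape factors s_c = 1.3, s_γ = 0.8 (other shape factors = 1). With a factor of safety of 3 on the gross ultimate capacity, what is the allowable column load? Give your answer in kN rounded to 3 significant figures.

P_all ≈ 3940 kN

Overburden at base level: q = 18.8 × 2.5 = 47 kPa.
Cohesion term c·N_c·s_c = 21 × 25.8 × 1.3 = 704.34 kPa; surcharge term q·N_q = 47 × 14.7 = 690.9 kPa; self-weight term 0.5·γ·B·N_γ·s_γ = 0.5 × 18.8 × 2.7 × 11.2 × 0.8 = 227.4 kPa.
q_ult = 704.34 + 690.9 + 227.4 = 1622.6 kPa.
Gross allowable pressure q_all = 1622.6 / 3 = 540.88 kPa.
Footing area = 7.29 m², so allowable column load = 540.88 × 7.29 = 3943 kN.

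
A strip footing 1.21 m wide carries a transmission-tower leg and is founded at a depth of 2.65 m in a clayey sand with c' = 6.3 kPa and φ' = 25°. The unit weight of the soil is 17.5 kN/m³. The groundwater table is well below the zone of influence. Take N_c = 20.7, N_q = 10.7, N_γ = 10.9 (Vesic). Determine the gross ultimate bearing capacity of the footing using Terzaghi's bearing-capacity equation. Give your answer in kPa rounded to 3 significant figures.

q_ult ≈ 742 kPa

q = γ·D_f = 17.5 × 2.65 = 46.375 kPa.
c·N_c = 6.3 × 20.7 = 130.41 kPa
q·N_q = 46.375 × 10.7 = 496.21 kPa
0.5·γ·B·N_γ = 0.5 × 17.5 × 1.21 × 10.9 = 115.4 kPa
q_ult = 130.41 + 496.21 + 115.4 = 742.03 kPa.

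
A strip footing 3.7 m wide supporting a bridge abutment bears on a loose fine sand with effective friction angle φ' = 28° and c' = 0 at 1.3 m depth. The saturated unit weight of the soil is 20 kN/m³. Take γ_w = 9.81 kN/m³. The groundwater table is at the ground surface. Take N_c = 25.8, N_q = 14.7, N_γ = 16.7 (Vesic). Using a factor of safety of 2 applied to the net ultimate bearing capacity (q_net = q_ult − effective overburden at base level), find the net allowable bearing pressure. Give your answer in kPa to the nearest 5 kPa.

With the water table at the surface the whole profile is submerged: γ' = 20 − 9.81 = 10.19 kN/m³, so q = γ'·D_f = 13.247 kPa; the same γ' applies in the ½γBN_γ term.
q_ult = q·N_q + 0.5·γ·B·N_γ
     = 13.247 × 14.7 + 0.5 × 10.19 × 3.7 × 16.7
     = 194.73 + 314.82 = 509.55 kPa.
Net ultimate: q_net = 509.55 − 13.247 = 496.3 kPa.
q_all(net) = 496.3 / 2 = 248.15 kPa.

q_all(net) ≈ 250 kPa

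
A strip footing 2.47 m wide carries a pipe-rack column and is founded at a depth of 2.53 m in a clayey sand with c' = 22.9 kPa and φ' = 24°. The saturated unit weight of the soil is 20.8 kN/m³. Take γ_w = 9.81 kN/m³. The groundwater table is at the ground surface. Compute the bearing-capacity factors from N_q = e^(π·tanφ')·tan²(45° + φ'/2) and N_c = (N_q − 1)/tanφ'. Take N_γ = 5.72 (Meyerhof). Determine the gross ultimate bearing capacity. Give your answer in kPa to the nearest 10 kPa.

q_ult ≈ 790 kPa

tan24° = 0.4452, so N_q = e^(π×0.4452)·tan²(57°) = 4.05 × 2.371 = 9.6.
N_c = (9.6 − 1)/tan24° = 19.32.
Water table at ground surface, so effective unit weight γ' = 20.8 − 9.81 = 10.99 kN/m³ is used throughout; overburden q = 10.99 × 2.53 = 27.805 kPa; the same γ' applies in the ½γBN_γ term.
Cohesion term c·N_c = 22.9 × 19.324 = 442.51 kPa; surcharge term q·N_q = 27.805 × 9.6034 = 267.02 kPa; self-weight term 0.5·γ·B·N_γ = 0.5 × 10.99 × 2.47 × 5.72 = 77.636 kPa.
q_ult = 442.51 + 267.02 + 77.636 = 787.16 kPa.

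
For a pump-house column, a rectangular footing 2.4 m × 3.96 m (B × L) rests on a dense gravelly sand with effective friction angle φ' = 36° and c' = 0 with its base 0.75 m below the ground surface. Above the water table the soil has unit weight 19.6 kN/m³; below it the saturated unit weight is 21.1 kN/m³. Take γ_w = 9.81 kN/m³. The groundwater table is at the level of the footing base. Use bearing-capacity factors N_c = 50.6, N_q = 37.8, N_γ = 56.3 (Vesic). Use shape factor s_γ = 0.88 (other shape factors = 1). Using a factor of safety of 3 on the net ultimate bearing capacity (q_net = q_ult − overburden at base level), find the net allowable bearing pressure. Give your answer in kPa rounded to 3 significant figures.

q = γ·D_f = 19.6 × 0.75 = 14.7 kPa.
For the ½γBN_γ term take γ' = 21.1 − 9.81 = 11.29 kN/m³ (soil below base is submerged).
q·N_q = 14.7 × 37.8 = 555.66 kPa
0.5·γ·B·N_γ·s_γ = 0.5 × 11.29 × 2.4 × 56.3 × 0.88 = 671.22 kPa
q_ult = 555.66 + 671.22 = 1226.9 kPa.
q_net = 1226.9 − 14.7 = 1212.2 kPa.
q_all(net) = 1212.2 / 3 = 404.06 kPa.

q_all(net) ≈ 404 kPa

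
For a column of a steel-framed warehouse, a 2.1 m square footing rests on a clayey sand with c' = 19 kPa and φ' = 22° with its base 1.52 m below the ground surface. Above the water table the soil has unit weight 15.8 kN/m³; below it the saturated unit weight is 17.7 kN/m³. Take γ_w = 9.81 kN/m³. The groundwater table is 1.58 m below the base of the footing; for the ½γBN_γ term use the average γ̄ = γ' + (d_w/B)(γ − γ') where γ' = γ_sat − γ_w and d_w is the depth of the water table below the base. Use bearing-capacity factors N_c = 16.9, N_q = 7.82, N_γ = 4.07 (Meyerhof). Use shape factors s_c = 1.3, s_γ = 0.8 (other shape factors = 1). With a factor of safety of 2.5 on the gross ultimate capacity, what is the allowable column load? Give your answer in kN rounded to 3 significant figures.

P_all ≈ 1150 kN

q = γ·D_f = 15.8 × 1.52 = 24.016 kPa.
γ' = 7.89 kN/m³; averaging over the depth B below the base, γ̄ = γ' + (d_w/B)(γ − γ') = 13.841 kN/m³.
c·N_c·s_c = 19 × 16.9 × 1.3 = 417.43 kPa
q·N_q = 24.016 × 7.82 = 187.81 kPa
0.5·γ·B·N_γ·s_γ = 0.5 × 13.841 × 2.1 × 4.07 × 0.8 = 47.321 kPa
q_ult = 417.43 + 187.81 + 47.321 = 652.56 kPa.
Gross allowable pressure q_all = 652.56 / 2.5 = 261.02 kPa.
Footing area = 4.41 m², so allowable column load = 261.02 × 4.41 = 1151.1 kN.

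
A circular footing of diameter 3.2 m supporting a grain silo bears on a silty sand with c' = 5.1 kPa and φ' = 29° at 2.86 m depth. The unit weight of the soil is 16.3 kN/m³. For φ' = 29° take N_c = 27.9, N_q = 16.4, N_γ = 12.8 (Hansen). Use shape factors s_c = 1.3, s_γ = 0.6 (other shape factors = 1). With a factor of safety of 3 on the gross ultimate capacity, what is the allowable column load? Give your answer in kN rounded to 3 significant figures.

Effective surcharge at the founding depth q = γ·D_f = 16.3 × 2.86 = 46.618 kPa.
q_ult = c·N_c·s_c + q·N_q + 0.5·γ·B·N_γ·s_γ
     = 5.1 × 27.9 × 1.3 + 46.618 × 16.4 + 0.5 × 16.3 × 3.2 × 12.8 × 0.6
     = 184.98 + 764.54 + 200.29 = 1149.8 kPa.
Gross allowable pressure q_all = 1149.8 / 3 = 383.27 kPa.
Footing area = 8.0425 m², so allowable column load = 383.27 × 8.0425 = 3082.4 kN.

P_all ≈ 3080 kN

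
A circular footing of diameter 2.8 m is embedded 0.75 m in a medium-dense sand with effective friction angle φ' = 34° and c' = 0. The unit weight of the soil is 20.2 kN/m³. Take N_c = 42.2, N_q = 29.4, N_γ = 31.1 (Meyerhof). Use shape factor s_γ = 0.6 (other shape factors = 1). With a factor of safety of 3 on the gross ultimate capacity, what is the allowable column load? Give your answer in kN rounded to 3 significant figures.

P_all ≈ 2000 kN

q = γ·D_f = 20.2 × 0.75 = 15.15 kPa.
q·N_q = 15.15 × 29.4 = 445.41 kPa
0.5·γ·B·N_γ·s_γ = 0.5 × 20.2 × 2.8 × 31.1 × 0.6 = 527.7 kPa
q_ult = 445.41 + 527.7 = 973.11 kPa.
Gross allowable pressure q_all = 973.11 / 3 = 324.37 kPa.
Footing area = 6.1575 m², so allowable column load = 324.37 × 6.1575 = 1997.3 kN.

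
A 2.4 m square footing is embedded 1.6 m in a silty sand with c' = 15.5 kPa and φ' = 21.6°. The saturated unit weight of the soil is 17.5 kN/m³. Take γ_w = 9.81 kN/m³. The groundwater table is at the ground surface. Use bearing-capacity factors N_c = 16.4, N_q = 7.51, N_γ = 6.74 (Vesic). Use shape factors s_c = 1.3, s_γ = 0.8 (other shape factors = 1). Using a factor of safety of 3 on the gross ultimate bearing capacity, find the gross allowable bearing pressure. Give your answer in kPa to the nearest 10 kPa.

q_all ≈ 160 kPa

With the water table at the surface the whole profile is submerged: γ' = 17.5 − 9.81 = 7.69 kN/m³, so q = γ'·D_f = 12.304 kPa; the same γ' applies in the ½γBN_γ term.
q_ult = c·N_c·s_c + q·N_q + 0.5·γ·B·N_γ·s_γ
     = 15.5 × 16.4 × 1.3 + 12.304 × 7.51 + 0.5 × 7.69 × 2.4 × 6.74 × 0.8
     = 330.46 + 92.403 + 49.757 = 472.62 kPa.
q_all = 472.62 / 3 = 157.54 kPa.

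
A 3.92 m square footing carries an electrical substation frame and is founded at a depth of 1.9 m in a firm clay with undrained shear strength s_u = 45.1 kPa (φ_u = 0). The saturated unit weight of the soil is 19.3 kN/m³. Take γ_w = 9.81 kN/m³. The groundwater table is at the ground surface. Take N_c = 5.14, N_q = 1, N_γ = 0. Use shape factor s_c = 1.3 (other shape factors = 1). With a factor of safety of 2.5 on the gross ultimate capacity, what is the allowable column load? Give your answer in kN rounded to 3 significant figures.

P_all ≈ 1960 kN

With the water table at the surface the whole profile is submerged: γ' = 19.3 − 9.81 = 9.49 kN/m³, so q = γ'·D_f = 18.031 kPa.
q_ult = c·N_c·s_c + q·N_q
     = 45.1 × 5.14 × 1.3 + 18.031 × 1
     = 301.36 + 18.031 = 319.39 kPa.
Gross allowable pressure q_all = 319.39 / 2.5 = 127.76 kPa.
Footing area = 15.3664 m², so allowable column load = 127.76 × 15.3664 = 1963.1 kN.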